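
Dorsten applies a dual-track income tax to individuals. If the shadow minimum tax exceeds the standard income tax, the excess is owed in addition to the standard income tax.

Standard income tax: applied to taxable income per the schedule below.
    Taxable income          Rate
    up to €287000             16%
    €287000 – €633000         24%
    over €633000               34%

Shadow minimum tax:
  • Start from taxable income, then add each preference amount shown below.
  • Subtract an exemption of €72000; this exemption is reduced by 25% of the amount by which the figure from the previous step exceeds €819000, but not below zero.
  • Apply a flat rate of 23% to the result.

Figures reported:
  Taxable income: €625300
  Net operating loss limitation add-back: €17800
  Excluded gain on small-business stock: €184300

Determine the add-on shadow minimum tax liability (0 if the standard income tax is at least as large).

€47113

Standard income tax:
  €287000 × 16% = €45920
  €338300 × 24% = €81192
  → €127112

Shadow minimum tax:
  Adjusted income: €625300 + €17800 + €184300 = €827400
  Exemption: €72000 − 25% × (€827400 − €819000) = €72000 − €2100 = €69900
  Base: €827400 − €69900 = €757500
  €757500 × 23% = €174225

Excess of shadow minimum tax over standard income tax: €174225 − €127112 = €47113.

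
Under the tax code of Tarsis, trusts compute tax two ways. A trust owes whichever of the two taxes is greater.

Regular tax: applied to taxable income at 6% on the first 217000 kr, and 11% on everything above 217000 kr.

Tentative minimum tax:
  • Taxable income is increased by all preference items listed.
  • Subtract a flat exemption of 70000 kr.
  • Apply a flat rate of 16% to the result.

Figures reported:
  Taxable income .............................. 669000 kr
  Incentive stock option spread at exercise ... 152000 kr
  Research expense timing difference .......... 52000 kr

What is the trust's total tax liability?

Regular tax:
  217000 kr × 6% = 13020 kr
  452000 kr × 11% = 49720 kr
  → 62740 kr

Tentative minimum tax:
  Adjusted income: 669000 kr + 152000 kr + 52000 kr = 873000 kr
  Less exemption 70000 kr → base 803000 kr
  803000 kr × 16% = 128480 kr

128480 kr > 62740 kr, so the tentative minimum tax is the binding amount.

128480 kr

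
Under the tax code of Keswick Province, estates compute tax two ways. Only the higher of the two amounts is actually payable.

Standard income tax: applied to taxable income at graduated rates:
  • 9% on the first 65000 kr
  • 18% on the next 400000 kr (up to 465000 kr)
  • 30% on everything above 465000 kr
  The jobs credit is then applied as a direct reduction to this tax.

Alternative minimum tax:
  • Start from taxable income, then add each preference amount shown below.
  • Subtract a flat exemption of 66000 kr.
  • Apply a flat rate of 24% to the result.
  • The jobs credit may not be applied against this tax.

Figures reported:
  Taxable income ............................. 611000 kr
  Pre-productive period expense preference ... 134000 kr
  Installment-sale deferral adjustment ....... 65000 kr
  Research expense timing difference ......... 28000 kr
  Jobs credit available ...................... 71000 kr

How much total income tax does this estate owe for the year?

185280 kr

Standard income tax:
  65000 kr × 9% = 5850 kr
  400000 kr × 18% = 72000 kr
  146000 kr × 30% = 43800 kr
  → 121650 kr
  Less jobs credit 71000 kr → 50650 kr

Alternative minimum tax:
  Adjusted income: 611000 kr + 134000 kr + 65000 kr + 28000 kr = 838000 kr
  Less exemption 66000 kr → base 772000 kr
  772000 kr × 24% = 185280 kr

185280 kr > 50650 kr, so the alternative minimum tax is the binding amount.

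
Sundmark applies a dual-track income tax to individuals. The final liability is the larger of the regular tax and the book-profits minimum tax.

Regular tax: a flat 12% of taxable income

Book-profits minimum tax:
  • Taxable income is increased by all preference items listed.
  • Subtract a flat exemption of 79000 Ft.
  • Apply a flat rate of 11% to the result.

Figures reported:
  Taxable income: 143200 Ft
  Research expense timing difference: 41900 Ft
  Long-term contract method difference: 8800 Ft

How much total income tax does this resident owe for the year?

17184 Ft

Book-profits minimum tax:
  Adjusted income: 143200 Ft + 41900 Ft + 8800 Ft = 193900 Ft
  Less exemption 79000 Ft → base 114900 Ft
  114900 Ft × 11% = 12639 Ft

Regular tax:
  143200 Ft × 12% = 17184 Ft

17184 Ft > 12639 Ft, so the regular tax governs.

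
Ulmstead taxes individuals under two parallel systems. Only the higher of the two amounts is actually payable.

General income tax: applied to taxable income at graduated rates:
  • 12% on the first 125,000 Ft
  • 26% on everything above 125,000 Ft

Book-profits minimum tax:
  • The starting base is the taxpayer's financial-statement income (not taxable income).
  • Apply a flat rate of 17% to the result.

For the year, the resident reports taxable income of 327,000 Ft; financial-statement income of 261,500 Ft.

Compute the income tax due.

67,520 Ft

General income tax:
  125,000 Ft × 12% = 15,000 Ft
  202,000 Ft × 26% = 52,520 Ft
  → 67,520 Ft

Book-profits minimum tax:
  Base (financial-statement income): 261,500 Ft
  261,500 Ft × 17% = 44,455 Ft

67,520 Ft > 44,455 Ft, so the general income tax governs.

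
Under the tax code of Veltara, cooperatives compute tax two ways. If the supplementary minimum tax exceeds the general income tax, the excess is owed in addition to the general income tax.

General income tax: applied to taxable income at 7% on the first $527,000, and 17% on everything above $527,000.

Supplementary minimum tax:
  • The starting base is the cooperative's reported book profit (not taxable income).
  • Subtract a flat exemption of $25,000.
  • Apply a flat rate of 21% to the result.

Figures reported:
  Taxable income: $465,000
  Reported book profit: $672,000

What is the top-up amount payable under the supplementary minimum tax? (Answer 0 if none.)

$103,320

General income tax:
  $465,000 × 7% = $32,550

Supplementary minimum tax:
  Base (reported book profit): $672,000
  Less exemption $25,000 → base $647,000
  $647,000 × 21% = $135,870

Excess of supplementary minimum tax over general income tax: $135,870 − $32,550 = $103,320.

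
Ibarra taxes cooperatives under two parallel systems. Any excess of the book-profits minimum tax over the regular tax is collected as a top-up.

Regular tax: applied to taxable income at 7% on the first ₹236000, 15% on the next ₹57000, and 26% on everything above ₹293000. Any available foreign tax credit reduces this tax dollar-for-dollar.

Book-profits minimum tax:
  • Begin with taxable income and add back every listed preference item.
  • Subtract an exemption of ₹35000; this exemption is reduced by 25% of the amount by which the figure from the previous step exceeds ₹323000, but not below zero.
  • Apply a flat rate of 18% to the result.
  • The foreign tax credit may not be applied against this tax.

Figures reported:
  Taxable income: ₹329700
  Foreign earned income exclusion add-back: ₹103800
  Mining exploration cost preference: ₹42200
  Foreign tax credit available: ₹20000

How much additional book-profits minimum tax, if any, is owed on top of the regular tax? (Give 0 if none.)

₹71014

Regular tax:
  ₹236000 × 7% = ₹16520
  ₹57000 × 15% = ₹8550
  ₹36700 × 26% = ₹9542
  → ₹34612
  Less foreign tax credit ₹20000 → ₹14612

Book-profits minimum tax:
  Adjusted income: ₹329700 + ₹103800 + ₹42200 = ₹475700
  Exemption: 25% × (₹475700 − ₹323000) = ₹38175 ≥ ₹35000, so the exemption is fully phased out
  Base: ₹475700 − ₹0 = ₹475700
  ₹475700 × 18% = ₹85626

Excess of book-profits minimum tax over regular tax: ₹85626 − ₹14612 = ₹71014.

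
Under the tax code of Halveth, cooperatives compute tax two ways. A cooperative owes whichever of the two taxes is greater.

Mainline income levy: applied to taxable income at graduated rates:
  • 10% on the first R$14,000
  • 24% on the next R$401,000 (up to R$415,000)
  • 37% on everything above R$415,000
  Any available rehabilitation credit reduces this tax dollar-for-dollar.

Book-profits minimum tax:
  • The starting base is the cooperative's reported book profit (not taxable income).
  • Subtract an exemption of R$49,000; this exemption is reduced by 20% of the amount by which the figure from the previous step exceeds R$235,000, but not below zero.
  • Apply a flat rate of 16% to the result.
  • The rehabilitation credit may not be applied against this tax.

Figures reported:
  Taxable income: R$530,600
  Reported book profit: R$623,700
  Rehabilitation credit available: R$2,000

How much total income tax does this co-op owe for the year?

R$138,412

Mainline income levy:
  R$14,000 × 10% = R$1,400
  R$401,000 × 24% = R$96,240
  R$115,600 × 37% = R$42,772
  → R$140,412
  Less rehabilitation credit R$2,000 → R$138,412

Book-profits minimum tax:
  Base (reported book profit): R$623,700
  Exemption: 20% × (R$623,700 − R$235,000) = R$77,740 ≥ R$49,000, so the exemption is fully phased out
  Base: R$623,700 − R$0 = R$623,700
  R$623,700 × 16% = R$99,792

R$138,412 > R$99,792, so the mainline income levy governs.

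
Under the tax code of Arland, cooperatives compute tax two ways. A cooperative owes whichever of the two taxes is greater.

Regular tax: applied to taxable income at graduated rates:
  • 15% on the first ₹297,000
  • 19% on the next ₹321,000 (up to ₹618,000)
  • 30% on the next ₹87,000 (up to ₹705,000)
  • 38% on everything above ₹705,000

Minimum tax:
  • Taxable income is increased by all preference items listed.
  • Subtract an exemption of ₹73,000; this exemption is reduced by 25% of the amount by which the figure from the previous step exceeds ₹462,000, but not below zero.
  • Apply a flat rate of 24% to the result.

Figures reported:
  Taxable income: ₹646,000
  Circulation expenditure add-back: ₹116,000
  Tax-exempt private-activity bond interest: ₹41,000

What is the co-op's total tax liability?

₹192,720

Regular tax:
  ₹297,000 × 15% = ₹44,550
  ₹321,000 × 19% = ₹60,990
  ₹28,000 × 30% = ₹8,400
  → ₹113,940

Minimum tax:
  Adjusted income: ₹646,000 + ₹116,000 + ₹41,000 = ₹803,000
  Exemption: 25% × (₹803,000 − ₹462,000) = ₹85,250 ≥ ₹73,000, so the exemption is fully phased out
  Base: ₹803,000 − ₹0 = ₹803,000
  ₹803,000 × 24% = ₹192,720

₹192,720 > ₹113,940, so the minimum tax is the binding amount.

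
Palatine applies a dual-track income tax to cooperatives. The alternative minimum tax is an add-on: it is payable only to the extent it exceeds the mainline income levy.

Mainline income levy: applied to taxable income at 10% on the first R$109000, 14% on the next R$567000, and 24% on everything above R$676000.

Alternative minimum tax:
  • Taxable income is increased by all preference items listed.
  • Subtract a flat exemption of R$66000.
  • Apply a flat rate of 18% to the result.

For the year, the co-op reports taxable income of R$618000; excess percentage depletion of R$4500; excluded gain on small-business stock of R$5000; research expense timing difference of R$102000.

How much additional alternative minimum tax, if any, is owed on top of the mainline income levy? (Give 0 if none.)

R$37270

Mainline income levy:
  R$109000 × 10% = R$10900
  R$509000 × 14% = R$71260
  → R$82160

Alternative minimum tax:
  Adjusted income: R$618000 + R$4500 + R$5000 + R$102000 = R$729500
  Less exemption R$66000 → base R$663500
  R$663500 × 18% = R$119430

Excess of alternative minimum tax over mainline income levy: R$119430 − R$82160 = R$37270.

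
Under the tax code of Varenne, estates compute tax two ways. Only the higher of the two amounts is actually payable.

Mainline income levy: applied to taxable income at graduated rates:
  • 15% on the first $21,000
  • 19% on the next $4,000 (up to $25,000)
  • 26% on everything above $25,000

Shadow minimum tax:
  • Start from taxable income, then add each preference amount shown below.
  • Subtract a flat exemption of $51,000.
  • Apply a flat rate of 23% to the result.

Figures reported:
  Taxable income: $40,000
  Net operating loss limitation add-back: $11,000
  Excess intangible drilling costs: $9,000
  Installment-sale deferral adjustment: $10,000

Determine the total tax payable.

Shadow minimum tax:
  Adjusted income: $40,000 + $11,000 + $9,000 + $10,000 = $70,000
  Less exemption $51,000 → base $19,000
  $19,000 × 23% = $4,370

Mainline income levy:
  $21,000 × 15% = $3,150
  $4,000 × 19% = $760
  $15,000 × 26% = $3,900
  → $7,810

$7,810 > $4,370, so the mainline income levy governs.

$7,810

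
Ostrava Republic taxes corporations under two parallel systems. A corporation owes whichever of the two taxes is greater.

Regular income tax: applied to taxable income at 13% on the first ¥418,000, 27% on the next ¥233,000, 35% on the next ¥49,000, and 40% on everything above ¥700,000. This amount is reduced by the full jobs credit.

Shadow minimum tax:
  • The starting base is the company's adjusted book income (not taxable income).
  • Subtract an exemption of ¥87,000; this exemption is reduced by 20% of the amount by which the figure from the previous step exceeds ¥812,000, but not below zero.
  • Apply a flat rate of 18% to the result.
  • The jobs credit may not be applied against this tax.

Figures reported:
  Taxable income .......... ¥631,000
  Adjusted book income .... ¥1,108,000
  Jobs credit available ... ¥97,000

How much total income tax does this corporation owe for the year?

Regular income tax:
  ¥418,000 × 13% = ¥54,340
  ¥213,000 × 27% = ¥57,510
  → ¥111,850
  Less jobs credit ¥97,000 → ¥14,850

Shadow minimum tax:
  Base (adjusted book income): ¥1,108,000
  Exemption: ¥87,000 − 20% × (¥1,108,000 − ¥812,000) = ¥87,000 − ¥59,200 = ¥27,800
  Base: ¥1,108,000 − ¥27,800 = ¥1,080,200
  ¥1,080,200 × 18% = ¥194,436

¥194,436 > ¥14,850, so the shadow minimum tax is the binding amount.

¥194,436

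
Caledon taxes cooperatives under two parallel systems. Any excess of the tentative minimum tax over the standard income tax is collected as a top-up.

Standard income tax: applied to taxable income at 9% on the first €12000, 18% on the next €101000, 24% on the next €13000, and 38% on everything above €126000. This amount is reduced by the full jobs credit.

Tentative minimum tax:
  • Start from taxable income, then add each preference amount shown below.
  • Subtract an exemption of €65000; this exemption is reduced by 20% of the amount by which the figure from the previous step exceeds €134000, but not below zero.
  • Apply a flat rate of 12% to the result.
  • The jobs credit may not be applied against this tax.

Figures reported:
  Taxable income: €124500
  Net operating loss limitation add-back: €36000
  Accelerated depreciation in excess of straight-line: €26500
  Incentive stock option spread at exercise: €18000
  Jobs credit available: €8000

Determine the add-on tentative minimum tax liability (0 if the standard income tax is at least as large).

€4484

Standard income tax:
  €12000 × 9% = €1080
  €101000 × 18% = €18180
  €11500 × 24% = €2760
  → €22020
  Less jobs credit €8000 → €14020

Tentative minimum tax:
  Adjusted income: €124500 + €36000 + €26500 + €18000 = €205000
  Exemption: €65000 − 20% × (€205000 − €134000) = €65000 − €14200 = €50800
  Base: €205000 − €50800 = €154200
  €154200 × 12% = €18504

Excess of tentative minimum tax over standard income tax: €18504 − €14020 = €4484.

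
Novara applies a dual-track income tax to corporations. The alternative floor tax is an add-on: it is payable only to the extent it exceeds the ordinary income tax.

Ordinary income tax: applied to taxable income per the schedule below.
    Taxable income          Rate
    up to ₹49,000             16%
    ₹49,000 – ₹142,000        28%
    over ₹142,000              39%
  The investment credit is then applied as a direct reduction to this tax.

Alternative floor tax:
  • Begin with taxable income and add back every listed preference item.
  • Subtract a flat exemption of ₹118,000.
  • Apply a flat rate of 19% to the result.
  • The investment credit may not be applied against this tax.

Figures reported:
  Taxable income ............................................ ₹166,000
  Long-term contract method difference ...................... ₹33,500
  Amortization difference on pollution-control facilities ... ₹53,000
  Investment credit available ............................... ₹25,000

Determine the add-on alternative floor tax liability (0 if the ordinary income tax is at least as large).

₹7,315

Ordinary income tax:
  ₹49,000 × 16% = ₹7,840
  ₹93,000 × 28% = ₹26,040
  ₹24,000 × 39% = ₹9,360
  → ₹43,240
  Less investment credit ₹25,000 → ₹18,240

Alternative floor tax:
  Adjusted income: ₹166,000 + ₹33,500 + ₹53,000 = ₹252,500
  Less exemption ₹118,000 → base ₹134,500
  ₹134,500 × 19% = ₹25,555

Excess of alternative floor tax over ordinary income tax: ₹25,555 − ₹18,240 = ₹7,315.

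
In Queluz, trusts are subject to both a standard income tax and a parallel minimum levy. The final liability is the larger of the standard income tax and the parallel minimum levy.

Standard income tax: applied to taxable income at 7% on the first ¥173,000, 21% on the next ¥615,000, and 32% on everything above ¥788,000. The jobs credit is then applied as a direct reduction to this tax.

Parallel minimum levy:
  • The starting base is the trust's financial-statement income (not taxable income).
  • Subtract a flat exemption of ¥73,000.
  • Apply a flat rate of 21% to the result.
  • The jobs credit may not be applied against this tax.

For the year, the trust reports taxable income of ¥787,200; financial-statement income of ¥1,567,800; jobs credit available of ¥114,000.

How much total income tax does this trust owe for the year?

¥313,908

Parallel minimum levy:
  Base (financial-statement income): ¥1,567,800
  Less exemption ¥73,000 → base ¥1,494,800
  ¥1,494,800 × 21% = ¥313,908

Standard income tax:
  ¥173,000 × 7% = ¥12,110
  ¥614,200 × 21% = ¥128,982
  → ¥141,092
  Less jobs credit ¥114,000 → ¥27,092

¥313,908 > ¥27,092, so the parallel minimum levy is the binding amount.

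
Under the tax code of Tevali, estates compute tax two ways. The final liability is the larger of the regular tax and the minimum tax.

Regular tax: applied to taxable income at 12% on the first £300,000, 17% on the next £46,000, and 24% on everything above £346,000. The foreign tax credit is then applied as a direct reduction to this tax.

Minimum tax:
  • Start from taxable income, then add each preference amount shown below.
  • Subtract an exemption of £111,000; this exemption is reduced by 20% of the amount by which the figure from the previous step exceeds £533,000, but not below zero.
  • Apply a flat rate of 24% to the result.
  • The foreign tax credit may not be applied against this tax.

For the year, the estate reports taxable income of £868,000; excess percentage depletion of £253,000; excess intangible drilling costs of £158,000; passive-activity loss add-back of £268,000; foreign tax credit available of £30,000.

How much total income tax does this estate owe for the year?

£371,280

Regular tax:
  £300,000 × 12% = £36,000
  £46,000 × 17% = £7,820
  £522,000 × 24% = £125,280
  → £169,100
  Less foreign tax credit £30,000 → £139,100

Minimum tax:
  Adjusted income: £868,000 + £253,000 + £158,000 + £268,000 = £1,547,000
  Exemption: 20% × (£1,547,000 − £533,000) = £202,800 ≥ £111,000, so the exemption is fully phased out
  Base: £1,547,000 − £0 = £1,547,000
  £1,547,000 × 24% = £371,280

£371,280 > £139,100, so the minimum tax is the binding amount.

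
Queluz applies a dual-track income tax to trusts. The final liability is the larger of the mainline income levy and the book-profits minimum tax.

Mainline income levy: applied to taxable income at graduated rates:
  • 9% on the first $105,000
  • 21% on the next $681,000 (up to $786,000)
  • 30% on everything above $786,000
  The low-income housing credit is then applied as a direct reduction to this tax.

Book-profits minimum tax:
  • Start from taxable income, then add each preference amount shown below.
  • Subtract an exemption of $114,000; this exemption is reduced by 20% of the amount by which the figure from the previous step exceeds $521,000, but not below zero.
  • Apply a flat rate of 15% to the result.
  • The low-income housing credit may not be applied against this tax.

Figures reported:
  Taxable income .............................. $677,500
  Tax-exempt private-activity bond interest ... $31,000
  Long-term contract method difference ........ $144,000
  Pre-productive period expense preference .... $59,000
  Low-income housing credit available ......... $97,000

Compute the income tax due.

$131,340

Book-profits minimum tax:
  Adjusted income: $677,500 + $31,000 + $144,000 + $59,000 = $911,500
  Exemption: $114,000 − 20% × ($911,500 − $521,000) = $114,000 − $78,100 = $35,900
  Base: $911,500 − $35,900 = $875,600
  $875,600 × 15% = $131,340

Mainline income levy:
  $105,000 × 9% = $9,450
  $572,500 × 21% = $120,225
  → $129,675
  Less low-income housing credit $97,000 → $32,675

$131,340 > $32,675, so the book-profits minimum tax is the binding amount.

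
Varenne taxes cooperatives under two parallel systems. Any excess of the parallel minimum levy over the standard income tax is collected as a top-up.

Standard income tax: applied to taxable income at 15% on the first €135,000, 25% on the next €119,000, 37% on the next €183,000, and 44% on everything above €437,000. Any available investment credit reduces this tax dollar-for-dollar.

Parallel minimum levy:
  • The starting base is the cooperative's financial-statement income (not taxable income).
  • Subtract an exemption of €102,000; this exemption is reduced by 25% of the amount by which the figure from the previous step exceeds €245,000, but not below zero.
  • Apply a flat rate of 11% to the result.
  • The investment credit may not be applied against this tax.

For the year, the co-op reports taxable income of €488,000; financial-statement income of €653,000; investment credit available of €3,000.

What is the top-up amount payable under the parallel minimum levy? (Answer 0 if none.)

€0

Parallel minimum levy:
  Base (financial-statement income): €653,000
  Exemption: 25% × (€653,000 − €245,000) = €102,000 ≥ €102,000, so the exemption is fully phased out
  Base: €653,000 − €0 = €653,000
  €653,000 × 11% = €71,830

Standard income tax:
  €135,000 × 15% = €20,250
  €119,000 × 25% = €29,750
  €183,000 × 37% = €67,710
  €51,000 × 44% = €22,440
  → €140,150
  Less investment credit €3,000 → €137,150

€71,830 ≤ €137,150, so no add-on is due.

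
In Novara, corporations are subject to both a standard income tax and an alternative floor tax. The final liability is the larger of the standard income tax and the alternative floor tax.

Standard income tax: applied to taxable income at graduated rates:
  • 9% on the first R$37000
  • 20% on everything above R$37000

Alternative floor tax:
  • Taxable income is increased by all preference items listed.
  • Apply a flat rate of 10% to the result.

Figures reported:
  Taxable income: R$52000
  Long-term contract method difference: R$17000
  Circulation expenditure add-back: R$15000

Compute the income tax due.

Alternative floor tax:
  Adjusted income: R$52000 + R$17000 + R$15000 = R$84000
  R$84000 × 10% = R$8400

Standard income tax:
  R$37000 × 9% = R$3330
  R$15000 × 20% = R$3000
  → R$6330

R$8400 > R$6330, so the alternative floor tax is the binding amount.

R$8400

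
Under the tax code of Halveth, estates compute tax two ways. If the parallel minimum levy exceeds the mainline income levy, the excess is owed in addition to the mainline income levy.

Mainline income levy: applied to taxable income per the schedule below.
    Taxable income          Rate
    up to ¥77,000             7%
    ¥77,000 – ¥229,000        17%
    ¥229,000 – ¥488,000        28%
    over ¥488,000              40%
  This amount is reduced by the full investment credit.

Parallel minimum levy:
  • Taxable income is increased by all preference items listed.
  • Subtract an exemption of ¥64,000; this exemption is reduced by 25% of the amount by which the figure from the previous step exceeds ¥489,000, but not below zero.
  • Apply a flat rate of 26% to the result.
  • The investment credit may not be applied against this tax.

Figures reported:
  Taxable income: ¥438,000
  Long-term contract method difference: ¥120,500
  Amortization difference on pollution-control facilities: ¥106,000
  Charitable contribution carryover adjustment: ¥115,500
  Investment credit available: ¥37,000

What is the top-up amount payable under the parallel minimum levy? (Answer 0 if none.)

¥150,050

Mainline income levy:
  ¥77,000 × 7% = ¥5,390
  ¥152,000 × 17% = ¥25,840
  ¥209,000 × 28% = ¥58,520
  → ¥89,750
  Less investment credit ¥37,000 → ¥52,750

Parallel minimum levy:
  Adjusted income: ¥438,000 + ¥120,500 + ¥106,000 + ¥115,500 = ¥780,000
  Exemption: 25% × (¥780,000 − ¥489,000) = ¥72,750 ≥ ¥64,000, so the exemption is fully phased out
  Base: ¥780,000 − ¥0 = ¥780,000
  ¥780,000 × 26% = ¥202,800

Excess of parallel minimum levy over mainline income levy: ¥202,800 − ¥52,750 = ¥150,050.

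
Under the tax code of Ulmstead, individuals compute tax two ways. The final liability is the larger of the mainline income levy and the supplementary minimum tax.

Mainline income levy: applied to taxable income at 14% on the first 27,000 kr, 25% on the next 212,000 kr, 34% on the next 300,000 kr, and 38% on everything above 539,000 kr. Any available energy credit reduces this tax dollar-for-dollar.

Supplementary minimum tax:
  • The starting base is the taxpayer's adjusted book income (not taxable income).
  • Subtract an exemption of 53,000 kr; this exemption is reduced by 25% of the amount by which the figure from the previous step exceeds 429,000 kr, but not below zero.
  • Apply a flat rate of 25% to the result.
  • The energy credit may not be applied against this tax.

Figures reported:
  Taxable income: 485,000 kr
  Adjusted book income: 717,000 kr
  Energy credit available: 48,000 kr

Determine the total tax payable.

179,250 kr

Mainline income levy:
  27,000 kr × 14% = 3,780 kr
  212,000 kr × 25% = 53,000 kr
  246,000 kr × 34% = 83,640 kr
  → 140,420 kr
  Less energy credit 48,000 kr → 92,420 kr

Supplementary minimum tax:
  Base (adjusted book income): 717,000 kr
  Exemption: 25% × (717,000 kr − 429,000 kr) = 72,000 kr ≥ 53,000 kr, so the exemption is fully phased out
  Base: 717,000 kr − 0 kr = 717,000 kr
  717,000 kr × 25% = 179,250 kr

179,250 kr > 92,420 kr, so the supplementary minimum tax is the binding amount.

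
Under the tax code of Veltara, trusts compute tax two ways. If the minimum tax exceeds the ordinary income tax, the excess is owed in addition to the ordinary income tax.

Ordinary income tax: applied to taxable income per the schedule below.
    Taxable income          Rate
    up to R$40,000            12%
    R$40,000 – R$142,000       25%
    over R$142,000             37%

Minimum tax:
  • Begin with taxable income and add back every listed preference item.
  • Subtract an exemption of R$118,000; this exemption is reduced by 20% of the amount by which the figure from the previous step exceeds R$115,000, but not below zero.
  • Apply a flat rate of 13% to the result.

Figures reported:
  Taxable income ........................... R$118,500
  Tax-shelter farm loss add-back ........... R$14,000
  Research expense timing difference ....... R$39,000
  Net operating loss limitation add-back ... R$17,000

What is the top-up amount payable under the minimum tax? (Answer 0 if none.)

Minimum tax:
  Adjusted income: R$118,500 + R$14,000 + R$39,000 + R$17,000 = R$188,500
  Exemption: R$118,000 − 20% × (R$188,500 − R$115,000) = R$118,000 − R$14,700 = R$103,300
  Base: R$188,500 − R$103,300 = R$85,200
  R$85,200 × 13% = R$11,076

Ordinary income tax:
  R$40,000 × 12% = R$4,800
  R$78,500 × 25% = R$19,625
  → R$24,425

R$11,076 ≤ R$24,425, so no add-on is due.

R$0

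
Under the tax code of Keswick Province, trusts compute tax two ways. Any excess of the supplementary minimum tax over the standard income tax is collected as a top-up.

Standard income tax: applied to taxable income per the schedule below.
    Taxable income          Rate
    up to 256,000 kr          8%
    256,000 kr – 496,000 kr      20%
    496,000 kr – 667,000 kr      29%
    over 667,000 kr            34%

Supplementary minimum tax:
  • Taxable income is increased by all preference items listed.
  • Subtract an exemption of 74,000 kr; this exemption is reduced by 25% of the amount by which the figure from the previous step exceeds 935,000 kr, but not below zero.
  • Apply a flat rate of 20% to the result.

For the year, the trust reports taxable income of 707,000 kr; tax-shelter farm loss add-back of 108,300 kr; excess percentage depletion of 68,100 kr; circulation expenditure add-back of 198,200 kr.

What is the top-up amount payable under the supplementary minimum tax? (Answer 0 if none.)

77,180 kr

Supplementary minimum tax:
  Adjusted income: 707,000 kr + 108,300 kr + 68,100 kr + 198,200 kr = 1,081,600 kr
  Exemption: 74,000 kr − 25% × (1,081,600 kr − 935,000 kr) = 74,000 kr − 36,650 kr = 37,350 kr
  Base: 1,081,600 kr − 37,350 kr = 1,044,250 kr
  1,044,250 kr × 20% = 208,850 kr

Standard income tax:
  256,000 kr × 8% = 20,480 kr
  240,000 kr × 20% = 48,000 kr
  171,000 kr × 29% = 49,590 kr
  40,000 kr × 34% = 13,600 kr
  → 131,670 kr

Excess of supplementary minimum tax over standard income tax: 208,850 kr − 131,670 kr = 77,180 kr.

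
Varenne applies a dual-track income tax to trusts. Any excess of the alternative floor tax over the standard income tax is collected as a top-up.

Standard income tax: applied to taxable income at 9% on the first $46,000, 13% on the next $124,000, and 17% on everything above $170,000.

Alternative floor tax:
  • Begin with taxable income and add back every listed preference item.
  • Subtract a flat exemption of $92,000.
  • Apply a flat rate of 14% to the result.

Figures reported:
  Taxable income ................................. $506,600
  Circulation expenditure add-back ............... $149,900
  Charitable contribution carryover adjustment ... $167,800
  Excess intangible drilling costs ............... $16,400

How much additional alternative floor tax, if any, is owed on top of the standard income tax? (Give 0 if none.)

$27,336

Alternative floor tax:
  Adjusted income: $506,600 + $149,900 + $167,800 + $16,400 = $840,700
  Less exemption $92,000 → base $748,700
  $748,700 × 14% = $104,818

Standard income tax:
  $46,000 × 9% = $4,140
  $124,000 × 13% = $16,120
  $336,600 × 17% = $57,222
  → $77,482

Excess of alternative floor tax over standard income tax: $104,818 − $77,482 = $27,336.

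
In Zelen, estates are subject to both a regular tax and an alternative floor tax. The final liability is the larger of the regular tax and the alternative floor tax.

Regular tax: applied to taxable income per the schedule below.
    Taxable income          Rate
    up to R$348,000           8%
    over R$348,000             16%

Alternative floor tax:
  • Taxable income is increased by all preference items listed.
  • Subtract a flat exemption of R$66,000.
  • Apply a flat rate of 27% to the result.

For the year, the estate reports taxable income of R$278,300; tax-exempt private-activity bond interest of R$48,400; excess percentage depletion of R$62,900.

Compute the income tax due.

Regular tax:
  R$278,300 × 8% = R$22,264

Alternative floor tax:
  Adjusted income: R$278,300 + R$48,400 + R$62,900 = R$389,600
  Less exemption R$66,000 → base R$323,600
  R$323,600 × 27% = R$87,372

R$87,372 > R$22,264, so the alternative floor tax is the binding amount.

R$87,372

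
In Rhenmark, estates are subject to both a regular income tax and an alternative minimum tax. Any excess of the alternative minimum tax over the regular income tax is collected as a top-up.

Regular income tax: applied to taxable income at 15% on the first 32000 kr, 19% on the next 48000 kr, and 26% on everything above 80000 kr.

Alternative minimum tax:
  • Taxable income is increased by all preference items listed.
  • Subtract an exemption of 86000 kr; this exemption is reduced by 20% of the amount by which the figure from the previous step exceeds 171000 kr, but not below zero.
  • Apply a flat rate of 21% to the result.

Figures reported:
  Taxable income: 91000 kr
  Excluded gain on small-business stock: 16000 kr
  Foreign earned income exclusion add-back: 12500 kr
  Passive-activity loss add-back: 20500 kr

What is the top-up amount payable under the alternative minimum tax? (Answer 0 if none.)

Alternative minimum tax:
  Adjusted income: 91000 kr + 16000 kr + 12500 kr + 20500 kr = 140000 kr
  Exemption: 140000 kr ≤ 171000 kr, so full 86000 kr applies
  Base: 140000 kr − 86000 kr = 54000 kr
  54000 kr × 21% = 11340 kr

Regular income tax:
  32000 kr × 15% = 4800 kr
  48000 kr × 19% = 9120 kr
  11000 kr × 26% = 2860 kr
  → 16780 kr

11340 kr ≤ 16780 kr, so no add-on is due.

0 kr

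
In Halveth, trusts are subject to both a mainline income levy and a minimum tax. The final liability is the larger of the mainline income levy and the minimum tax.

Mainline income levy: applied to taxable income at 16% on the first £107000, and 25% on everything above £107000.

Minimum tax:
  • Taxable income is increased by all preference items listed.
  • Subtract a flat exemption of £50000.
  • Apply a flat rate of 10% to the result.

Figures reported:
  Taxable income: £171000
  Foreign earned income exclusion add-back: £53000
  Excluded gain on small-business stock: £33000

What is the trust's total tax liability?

£33120

Mainline income levy:
  £107000 × 16% = £17120
  £64000 × 25% = £16000
  → £33120

Minimum tax:
  Adjusted income: £171000 + £53000 + £33000 = £257000
  Less exemption £50000 → base £207000
  £207000 × 10% = £20700

£33120 > £20700, so the mainline income levy governs.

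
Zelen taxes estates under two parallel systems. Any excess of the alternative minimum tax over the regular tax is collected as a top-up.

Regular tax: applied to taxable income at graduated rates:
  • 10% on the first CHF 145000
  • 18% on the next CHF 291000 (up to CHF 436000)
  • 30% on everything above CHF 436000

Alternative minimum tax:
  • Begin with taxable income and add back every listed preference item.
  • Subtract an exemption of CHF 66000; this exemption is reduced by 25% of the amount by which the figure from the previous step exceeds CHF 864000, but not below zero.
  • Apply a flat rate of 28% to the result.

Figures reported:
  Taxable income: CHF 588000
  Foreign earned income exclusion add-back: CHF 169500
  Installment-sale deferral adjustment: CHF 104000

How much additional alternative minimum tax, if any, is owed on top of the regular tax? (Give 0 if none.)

Regular tax:
  CHF 145000 × 10% = CHF 14500
  CHF 291000 × 18% = CHF 52380
  CHF 152000 × 30% = CHF 45600
  → CHF 112480

Alternative minimum tax:
  Adjusted income: CHF 588000 + CHF 169500 + CHF 104000 = CHF 861500
  Exemption: CHF 861500 ≤ CHF 864000, so full CHF 66000 applies
  Base: CHF 861500 − CHF 66000 = CHF 795500
  CHF 795500 × 28% = CHF 222740

Excess of alternative minimum tax over regular tax: CHF 222740 − CHF 112480 = CHF 110260.

CHF 110260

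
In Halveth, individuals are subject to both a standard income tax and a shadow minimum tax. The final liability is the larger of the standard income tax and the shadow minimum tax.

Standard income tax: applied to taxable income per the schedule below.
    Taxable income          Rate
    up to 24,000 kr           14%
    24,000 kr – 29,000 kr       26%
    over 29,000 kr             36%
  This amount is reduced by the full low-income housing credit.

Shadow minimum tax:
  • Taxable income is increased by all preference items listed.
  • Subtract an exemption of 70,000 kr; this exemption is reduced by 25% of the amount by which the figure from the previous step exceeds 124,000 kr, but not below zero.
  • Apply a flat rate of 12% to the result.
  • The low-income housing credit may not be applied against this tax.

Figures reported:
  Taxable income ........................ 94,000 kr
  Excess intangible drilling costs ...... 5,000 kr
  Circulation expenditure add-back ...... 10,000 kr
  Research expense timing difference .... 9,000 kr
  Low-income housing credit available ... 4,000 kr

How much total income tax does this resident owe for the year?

24,060 kr

Standard income tax:
  24,000 kr × 14% = 3,360 kr
  5,000 kr × 26% = 1,300 kr
  65,000 kr × 36% = 23,400 kr
  → 28,060 kr
  Less low-income housing credit 4,000 kr → 24,060 kr

Shadow minimum tax:
  Adjusted income: 94,000 kr + 5,000 kr + 10,000 kr + 9,000 kr = 118,000 kr
  Exemption: 118,000 kr ≤ 124,000 kr, so full 70,000 kr applies
  Base: 118,000 kr − 70,000 kr = 48,000 kr
  48,000 kr × 12% = 5,760 kr

24,060 kr > 5,760 kr, so the standard income tax governs.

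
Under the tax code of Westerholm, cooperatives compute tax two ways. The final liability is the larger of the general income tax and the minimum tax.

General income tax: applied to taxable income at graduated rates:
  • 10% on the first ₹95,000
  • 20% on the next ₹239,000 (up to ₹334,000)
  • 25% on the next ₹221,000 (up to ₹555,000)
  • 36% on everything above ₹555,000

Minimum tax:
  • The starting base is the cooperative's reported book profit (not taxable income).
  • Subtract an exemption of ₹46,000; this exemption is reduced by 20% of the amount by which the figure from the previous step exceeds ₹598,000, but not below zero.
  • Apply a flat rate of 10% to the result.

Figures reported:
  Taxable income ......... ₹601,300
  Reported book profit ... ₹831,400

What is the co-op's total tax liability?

₹129,218

Minimum tax:
  Base (reported book profit): ₹831,400
  Exemption: 20% × (₹831,400 − ₹598,000) = ₹46,680 ≥ ₹46,000, so the exemption is fully phased out
  Base: ₹831,400 − ₹0 = ₹831,400
  ₹831,400 × 10% = ₹83,140

General income tax:
  ₹95,000 × 10% = ₹9,500
  ₹239,000 × 20% = ₹47,800
  ₹221,000 × 25% = ₹55,250
  ₹46,300 × 36% = ₹16,668
  → ₹129,218

₹129,218 > ₹83,140, so the general income tax governs.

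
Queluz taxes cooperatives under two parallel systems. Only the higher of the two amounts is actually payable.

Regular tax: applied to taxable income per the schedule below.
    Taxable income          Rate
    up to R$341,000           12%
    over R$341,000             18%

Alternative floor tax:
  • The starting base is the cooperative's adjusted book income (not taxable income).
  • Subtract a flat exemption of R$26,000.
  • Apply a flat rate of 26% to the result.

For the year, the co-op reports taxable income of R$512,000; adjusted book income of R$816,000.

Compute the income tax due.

Alternative floor tax:
  Base (adjusted book income): R$816,000
  Less exemption R$26,000 → base R$790,000
  R$790,000 × 26% = R$205,400

Regular tax:
  R$341,000 × 12% = R$40,920
  R$171,000 × 18% = R$30,780
  → R$71,700

R$205,400 > R$71,700, so the alternative floor tax is the binding amount.

R$205,400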